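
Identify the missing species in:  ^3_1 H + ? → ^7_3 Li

alpha particle

Conserve mass number: 3 + A = 7, so A = 4.
Conserve atomic number: 1 + Z = 3, so Z = 2.
A = 4 and Z = 2 is ^4_2 He — an alpha particle.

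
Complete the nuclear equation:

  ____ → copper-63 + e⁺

Zn-63

Conserve mass number: A = 63 + 0, so A = 63.
Conserve atomic number: Z = 29 + 1, so Z = 30.
Z = 30 is zinc, so the species is zinc-63.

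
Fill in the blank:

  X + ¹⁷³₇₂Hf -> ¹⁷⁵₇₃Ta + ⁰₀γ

Conserve mass number: A + 173 = 175 + 0, so A = 2.
Conserve atomic number: Z + 72 = 73 + 0, so Z = 1.
A = 2 and Z = 1 is ²₁H — a deuteron.

deuteron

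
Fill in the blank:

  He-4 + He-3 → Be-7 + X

Conserve mass number: 4 + 3 = 7 + A, so A = 0.
Conserve atomic number: 2 + 2 = 4 + Z, so Z = 0.
A = 0 and Z = 0 is γ — a gamma ray.

gamma ray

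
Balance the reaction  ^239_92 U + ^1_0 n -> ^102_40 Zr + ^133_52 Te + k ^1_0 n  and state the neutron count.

5

Conserve mass number: 240 = 102 + 133 + k, so k = 240 − 235 = 5.
Check atomic number: 92 = 40 + 52 + 0 = 92. ✓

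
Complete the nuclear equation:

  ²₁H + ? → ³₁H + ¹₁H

deuteron

Conserve mass number: 2 + A = 3 + 1, so A = 2.
Conserve atomic number: 1 + Z = 1 + 1, so Z = 1.
A = 2 and Z = 1 is ²₁H — a deuteron.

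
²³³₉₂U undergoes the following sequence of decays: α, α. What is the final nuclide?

Ra-225

Start: (A, Z) = (233, 92).
After α: (229, 90).
After α: (225, 88).
Z = 88 is radium.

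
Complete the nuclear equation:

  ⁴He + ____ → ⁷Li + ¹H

alpha particle

Conserve mass number: 4 + A = 7 + 1, so A = 4.
Conserve atomic number: 2 + Z = 3 + 1, so Z = 2.
A = 4 and Z = 2 is ⁴He — an alpha particle.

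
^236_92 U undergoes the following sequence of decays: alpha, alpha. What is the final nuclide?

Ra-228

Start: (A, Z) = (236, 92).
After α: (232, 90).
After α: (228, 88).
Z = 88 is radium.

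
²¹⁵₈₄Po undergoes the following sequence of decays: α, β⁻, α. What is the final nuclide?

Start: (A, Z) = (215, 84).
After α: (211, 82).
After β⁻: (211, 83).
After α: (207, 81).
Z = 81 is thallium.

Tl-207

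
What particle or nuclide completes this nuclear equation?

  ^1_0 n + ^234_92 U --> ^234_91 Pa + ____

Conserve mass number: 1 + 234 = 234 + A, so A = 1.
Conserve atomic number: 0 + 92 = 91 + Z, so Z = 1.
A = 1 and Z = 1 is ^1_1 H — a proton.

proton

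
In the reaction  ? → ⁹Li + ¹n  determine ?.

Conserve mass number: A = 9 + 1, so A = 10.
Conserve atomic number: Z = 3 + 0, so Z = 3.
Z = 3 is lithium, so the species is ¹⁰Li.

Li-10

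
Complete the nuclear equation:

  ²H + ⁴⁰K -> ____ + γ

Conserve mass number: 2 + 40 = A + 0, so A = 42.
Conserve atomic number: 1 + 19 = Z + 0, so Z = 20.
Z = 20 is calcium, so the species is ⁴²Ca.

Ca-42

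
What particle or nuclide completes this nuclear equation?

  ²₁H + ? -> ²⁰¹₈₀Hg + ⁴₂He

Conserve mass number: 2 + A = 201 + 4, so A = 203.
Conserve atomic number: 1 + Z = 80 + 2, so Z = 81.
Z = 81 is thallium, so the species is ²⁰³₈₁Tl.

Tl-203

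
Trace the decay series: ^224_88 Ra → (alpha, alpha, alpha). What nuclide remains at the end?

Pb-212

Start: (A, Z) = (224, 88).
After α: (220, 86).
After α: (216, 84).
After α: (212, 82).
Z = 82 is lead.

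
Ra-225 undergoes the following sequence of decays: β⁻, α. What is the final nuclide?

Fr-221

Start: (A, Z) = (225, 88).
After β⁻: (225, 89).
After α: (221, 87).
Z = 87 is francium.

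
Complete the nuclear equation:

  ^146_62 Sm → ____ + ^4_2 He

Conserve mass number: 146 = A + 4, so A = 142.
Conserve atomic number: 62 = Z + 2, so Z = 60.
Z = 60 is neodymium, so the species is ^142_60 Nd.

Nd-142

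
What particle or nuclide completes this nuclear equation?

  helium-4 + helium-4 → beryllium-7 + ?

Conserve mass number: 4 + 4 = 7 + A, so A = 1.
Conserve atomic number: 2 + 2 = 4 + Z, so Z = 0.
A = 1 and Z = 0 is neutron — a neutron.

neutron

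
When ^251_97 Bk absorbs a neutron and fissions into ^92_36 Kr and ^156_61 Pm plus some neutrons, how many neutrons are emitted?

Conserve mass number: 252 = 92 + 156 + k, so k = 252 − 248 = 4.
Check atomic number: 97 = 36 + 61 + 0 = 97. ✓

4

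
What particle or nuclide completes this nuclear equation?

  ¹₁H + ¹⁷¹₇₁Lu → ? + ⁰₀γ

Conserve mass number: 1 + 171 = A + 0, so A = 172.
Conserve atomic number: 1 + 71 = Z + 0, so Z = 72.
Z = 72 is hafnium, so the species is ¹⁷²₇₂Hf.

Hf-172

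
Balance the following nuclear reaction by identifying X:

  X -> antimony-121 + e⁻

Sn-121

Conserve mass number: A = 121 + 0, so A = 121.
Conserve atomic number: Z = 51 − 1, so Z = 50.
Z = 50 is tin, so the species is tin-121.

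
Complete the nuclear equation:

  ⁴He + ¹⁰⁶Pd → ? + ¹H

Conserve mass number: 4 + 106 = A + 1, so A = 109.
Conserve atomic number: 2 + 46 = Z + 1, so Z = 47.
Z = 47 is silver, so the species is ¹⁰⁹Ag.

Ag-109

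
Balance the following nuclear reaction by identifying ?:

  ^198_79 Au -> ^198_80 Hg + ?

beta-minus particle

Conserve mass number: 198 = 198 + A, so A = 0.
Conserve atomic number: 79 = 80 + Z, so Z = -1.
A = 0 and Z = -1 is ^0_-1 e — a beta-minus particle.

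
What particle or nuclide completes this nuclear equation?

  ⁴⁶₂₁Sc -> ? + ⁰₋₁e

Conserve mass number: 46 = A + 0, so A = 46.
Conserve atomic number: 21 = Z − 1, so Z = 22.
Z = 22 is titanium, so the species is ⁴⁶₂₂Ti.

Ti-46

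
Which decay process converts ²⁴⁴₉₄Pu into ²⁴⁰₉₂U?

ΔA = 240 − 244 = -4; ΔZ = 92 − 94 = -2.
A drops by 4 and Z drops by 2 — the signature of alpha emission.

alpha decay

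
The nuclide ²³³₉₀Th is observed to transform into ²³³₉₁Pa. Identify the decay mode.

beta-minus decay

ΔA = 233 − 233 = 0; ΔZ = 91 − 90 = +1.
A is unchanged and Z rises by 1 — a neutron has become a proton (β⁻ decay).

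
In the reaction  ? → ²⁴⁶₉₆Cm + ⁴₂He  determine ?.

Cf-250

Conserve mass number: A = 246 + 4, so A = 250.
Conserve atomic number: Z = 96 + 2, so Z = 98.
Z = 98 is californium, so the species is ²⁵⁰₉₈Cf.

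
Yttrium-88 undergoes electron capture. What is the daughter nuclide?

Electron capture: mass number changes by +0, atomic number by -1.
A: 88 = 88; Z: 39 − 1 = 38.
Z = 38 is strontium, so the daughter is strontium-88.

Sr-88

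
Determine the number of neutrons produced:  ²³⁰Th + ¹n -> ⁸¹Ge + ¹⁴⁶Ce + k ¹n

Conserve mass number: 231 = 81 + 146 + k, so k = 231 − 227 = 4.
Check atomic number: 90 = 32 + 58 + 0 = 90. ✓

4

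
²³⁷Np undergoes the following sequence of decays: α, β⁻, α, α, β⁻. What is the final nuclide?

Start: (A, Z) = (237, 93).
After α: (233, 91).
After β⁻: (233, 92).
After α: (229, 90).
After α: (225, 88).
After β⁻: (225, 89).
Z = 89 is actinium.

Ac-225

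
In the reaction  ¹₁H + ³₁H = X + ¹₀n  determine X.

He-3

Conserve mass number: 1 + 3 = A + 1, so A = 3.
Conserve atomic number: 1 + 1 = Z + 0, so Z = 2.
Z = 2 is helium, so the species is ³₂He.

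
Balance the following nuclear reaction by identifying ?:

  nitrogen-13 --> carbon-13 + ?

Conserve mass number: 13 = 13 + A, so A = 0.
Conserve atomic number: 7 = 6 + Z, so Z = 1.
A = 0 and Z = 1 is e⁺ — a positron.

positron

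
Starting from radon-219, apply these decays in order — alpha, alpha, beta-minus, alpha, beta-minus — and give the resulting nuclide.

Start: (A, Z) = (219, 86).
After α: (215, 84).
After α: (211, 82).
After β⁻: (211, 83).
After α: (207, 81).
After β⁻: (207, 82).
Z = 82 is lead.

Pb-207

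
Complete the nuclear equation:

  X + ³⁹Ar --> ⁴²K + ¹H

Conserve mass number: A + 39 = 42 + 1, so A = 4.
Conserve atomic number: Z + 18 = 19 + 1, so Z = 2.
A = 4 and Z = 2 is ⁴He — an alpha particle.

alpha particle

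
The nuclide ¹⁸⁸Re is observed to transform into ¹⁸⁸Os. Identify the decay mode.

ΔA = 188 − 188 = 0; ΔZ = 76 − 75 = +1.
A is unchanged and Z rises by 1 — a neutron has become a proton (β⁻ decay).

beta-minus decay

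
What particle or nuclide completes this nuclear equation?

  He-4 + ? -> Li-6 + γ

Conserve mass number: 4 + A = 6 + 0, so A = 2.
Conserve atomic number: 2 + Z = 3 + 0, so Z = 1.
A = 2 and Z = 1 is H-2 — a deuteron.

deuteron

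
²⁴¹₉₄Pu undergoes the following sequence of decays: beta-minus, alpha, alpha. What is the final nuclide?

Pa-233

Start: (A, Z) = (241, 94).
After β⁻: (241, 95).
After α: (237, 93).
After α: (233, 91).
Z = 91 is protactinium.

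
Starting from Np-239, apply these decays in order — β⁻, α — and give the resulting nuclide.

Start: (A, Z) = (239, 93).
After β⁻: (239, 94).
After α: (235, 92).
Z = 92 is uranium.

U-235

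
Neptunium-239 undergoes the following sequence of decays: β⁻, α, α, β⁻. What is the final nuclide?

Pa-231

Start: (A, Z) = (239, 93).
After β⁻: (239, 94).
After α: (235, 92).
After α: (231, 90).
After β⁻: (231, 91).
Z = 91 is protactinium.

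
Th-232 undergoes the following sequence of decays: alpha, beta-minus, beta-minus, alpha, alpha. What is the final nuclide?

Rn-220

Start: (A, Z) = (232, 90).
After α: (228, 88).
After β⁻: (228, 89).
After β⁻: (228, 90).
After α: (224, 88).
After α: (220, 86).
Z = 86 is radon.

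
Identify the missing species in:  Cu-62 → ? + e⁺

Ni-62

Conserve mass number: 62 = A + 0, so A = 62.
Conserve atomic number: 29 = Z + 1, so Z = 28.
Z = 28 is nickel, so the species is Ni-62.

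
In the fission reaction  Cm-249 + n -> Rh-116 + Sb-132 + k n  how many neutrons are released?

Conserve mass number: 250 = 116 + 132 + k, so k = 250 − 248 = 2.
Check atomic number: 96 = 45 + 51 + 0 = 96. ✓

2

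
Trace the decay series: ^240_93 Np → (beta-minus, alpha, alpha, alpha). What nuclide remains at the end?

Ra-228

Start: (A, Z) = (240, 93).
After β⁻: (240, 94).
After α: (236, 92).
After α: (232, 90).
After α: (228, 88).
Z = 88 is radium.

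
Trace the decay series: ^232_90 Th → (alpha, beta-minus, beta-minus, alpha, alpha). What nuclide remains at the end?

Start: (A, Z) = (232, 90).
After α: (228, 88).
After β⁻: (228, 89).
After β⁻: (228, 90).
After α: (224, 88).
After α: (220, 86).
Z = 86 is radon.

Rn-220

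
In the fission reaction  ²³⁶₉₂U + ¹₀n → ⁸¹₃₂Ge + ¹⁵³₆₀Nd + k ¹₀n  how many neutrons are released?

3

Conserve mass number: 237 = 81 + 153 + k, so k = 237 − 234 = 3.
Check atomic number: 92 = 32 + 60 + 0 = 92. ✓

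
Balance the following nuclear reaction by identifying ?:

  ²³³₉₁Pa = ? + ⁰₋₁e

Conserve mass number: 233 = A + 0, so A = 233.
Conserve atomic number: 91 = Z − 1, so Z = 92.
Z = 92 is uranium, so the species is ²³³₉₂U.

U-233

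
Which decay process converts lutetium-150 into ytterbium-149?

ΔA = 149 − 150 = -1; ΔZ = 70 − 71 = -1.
A drops by 1 and Z drops by 1 — a proton was emitted.

proton emission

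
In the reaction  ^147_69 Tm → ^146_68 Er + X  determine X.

proton

Conserve mass number: 147 = 146 + A, so A = 1.
Conserve atomic number: 69 = 68 + Z, so Z = 1.
A = 1 and Z = 1 is ^1_1 H — a proton.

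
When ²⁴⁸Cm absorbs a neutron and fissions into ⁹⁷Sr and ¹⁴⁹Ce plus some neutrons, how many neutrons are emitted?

Conserve mass number: 249 = 97 + 149 + k, so k = 249 − 246 = 3.
Check atomic number: 96 = 38 + 58 + 0 = 96. ✓

3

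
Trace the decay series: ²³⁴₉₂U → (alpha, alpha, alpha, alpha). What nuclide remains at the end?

Po-218

Start: (A, Z) = (234, 92).
After α: (230, 90).
After α: (226, 88).
After α: (222, 86).
After α: (218, 84).
Z = 84 is polonium.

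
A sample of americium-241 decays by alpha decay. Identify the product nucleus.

Np-237

Alpha decay: mass number changes by -4, atomic number by -2.
A: 241 − 4 = 237; Z: 95 − 2 = 93.
Z = 93 is neptunium, so the daughter is neptunium-237.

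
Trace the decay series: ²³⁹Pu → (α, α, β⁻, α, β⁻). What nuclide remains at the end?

Th-227

Start: (A, Z) = (239, 94).
After α: (235, 92).
After α: (231, 90).
After β⁻: (231, 91).
After α: (227, 89).
After β⁻: (227, 90).
Z = 90 is thorium.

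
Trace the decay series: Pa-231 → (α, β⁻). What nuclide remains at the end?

Th-227

Start: (A, Z) = (231, 91).
After α: (227, 89).
After β⁻: (227, 90).
Z = 90 is thorium.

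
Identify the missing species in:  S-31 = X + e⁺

Conserve mass number: 31 = A + 0, so A = 31.
Conserve atomic number: 16 = Z + 1, so Z = 15.
Z = 15 is phosphorus, so the species is P-31.

P-31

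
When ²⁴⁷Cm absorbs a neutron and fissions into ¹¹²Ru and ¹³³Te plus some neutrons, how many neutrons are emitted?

3

Conserve mass number: 248 = 112 + 133 + k, so k = 248 − 245 = 3.
Check atomic number: 96 = 44 + 52 + 0 = 96. ✓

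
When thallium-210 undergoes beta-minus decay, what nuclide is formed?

Pb-210

Beta-minus decay: mass number changes by +0, atomic number by +1.
A: 210 = 210; Z: 81 + 1 = 82.
Z = 82 is lead, so the daughter is lead-210.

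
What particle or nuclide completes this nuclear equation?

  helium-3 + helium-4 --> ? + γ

Be-7

Conserve mass number: 3 + 4 = A + 0, so A = 7.
Conserve atomic number: 2 + 2 = Z + 0, so Z = 4.
Z = 4 is beryllium, so the species is beryllium-7.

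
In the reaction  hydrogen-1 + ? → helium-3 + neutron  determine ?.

triton

Conserve mass number: 1 + A = 3 + 1, so A = 3.
Conserve atomic number: 1 + Z = 2 + 0, so Z = 1.
A = 3 and Z = 1 is hydrogen-3 — a triton.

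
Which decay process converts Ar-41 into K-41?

beta-minus decay

ΔA = 41 − 41 = 0; ΔZ = 19 − 18 = +1.
A is unchanged and Z rises by 1 — a neutron has become a proton (β⁻ decay).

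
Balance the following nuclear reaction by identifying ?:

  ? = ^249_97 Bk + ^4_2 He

Es-253

Conserve mass number: A = 249 + 4, so A = 253.
Conserve atomic number: Z = 97 + 2, so Z = 99.
Z = 99 is einsteinium, so the species is ^253_99 Es.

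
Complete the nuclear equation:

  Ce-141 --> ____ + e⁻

Conserve mass number: 141 = A + 0, so A = 141.
Conserve atomic number: 58 = Z − 1, so Z = 59.
Z = 59 is praseodymium, so the species is Pr-141.

Pr-141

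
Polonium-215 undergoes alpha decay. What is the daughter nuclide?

Alpha decay: mass number changes by -4, atomic number by -2.
A: 215 − 4 = 211; Z: 84 − 2 = 82.
Z = 82 is lead, so the daughter is lead-211.

Pb-211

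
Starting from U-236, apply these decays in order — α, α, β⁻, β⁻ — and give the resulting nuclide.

Start: (A, Z) = (236, 92).
After α: (232, 90).
After α: (228, 88).
After β⁻: (228, 89).
After β⁻: (228, 90).
Z = 90 is thorium.

Th-228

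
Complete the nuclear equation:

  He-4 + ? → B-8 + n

Li-5

Conserve mass number: 4 + A = 8 + 1, so A = 5.
Conserve atomic number: 2 + Z = 5 + 0, so Z = 3.
Z = 3 is lithium, so the species is Li-5.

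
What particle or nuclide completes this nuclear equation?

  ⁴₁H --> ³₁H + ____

neutron

Conserve mass number: 4 = 3 + A, so A = 1.
Conserve atomic number: 1 = 1 + Z, so Z = 0.
A = 1 and Z = 0 is ¹₀n — a neutron.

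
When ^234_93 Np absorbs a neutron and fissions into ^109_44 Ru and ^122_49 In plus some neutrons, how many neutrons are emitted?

4

Conserve mass number: 235 = 109 + 122 + k, so k = 235 − 231 = 4.
Check atomic number: 93 = 44 + 49 + 0 = 93. ✓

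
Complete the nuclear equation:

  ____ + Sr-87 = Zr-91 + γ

alpha particle

Conserve mass number: A + 87 = 91 + 0, so A = 4.
Conserve atomic number: Z + 38 = 40 + 0, so Z = 2.
A = 4 and Z = 2 is He-4 — an alpha particle.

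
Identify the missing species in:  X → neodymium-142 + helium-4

Sm-146

Conserve mass number: A = 142 + 4, so A = 146.
Conserve atomic number: Z = 60 + 2, so Z = 62.
Z = 62 is samarium, so the species is samarium-146.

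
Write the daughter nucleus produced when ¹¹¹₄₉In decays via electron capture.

Cd-111

Electron capture: mass number changes by +0, atomic number by -1.
A: 111 = 111; Z: 49 − 1 = 48.
Z = 48 is cadmium, so the daughter is ¹¹¹₄₈Cd.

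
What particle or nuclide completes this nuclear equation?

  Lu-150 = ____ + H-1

Conserve mass number: 150 = A + 1, so A = 149.
Conserve atomic number: 71 = Z + 1, so Z = 70.
Z = 70 is ytterbium, so the species is Yb-149.

Yb-149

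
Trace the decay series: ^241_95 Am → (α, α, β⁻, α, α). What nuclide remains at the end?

Ra-225

Start: (A, Z) = (241, 95).
After α: (237, 93).
After α: (233, 91).
After β⁻: (233, 92).
After α: (229, 90).
After α: (225, 88).
Z = 88 is radium.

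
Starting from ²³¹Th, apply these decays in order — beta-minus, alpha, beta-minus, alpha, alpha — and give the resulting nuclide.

Rn-219

Start: (A, Z) = (231, 90).
After β⁻: (231, 91).
After α: (227, 89).
After β⁻: (227, 90).
After α: (223, 88).
After α: (219, 86).
Z = 86 is radon.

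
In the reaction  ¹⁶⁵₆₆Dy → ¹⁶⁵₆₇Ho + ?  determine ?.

Conserve mass number: 165 = 165 + A, so A = 0.
Conserve atomic number: 66 = 67 + Z, so Z = -1.
A = 0 and Z = -1 is ⁰₋₁e — a beta-minus particle.

beta-minus particle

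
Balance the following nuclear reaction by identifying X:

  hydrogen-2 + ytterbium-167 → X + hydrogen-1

Conserve mass number: 2 + 167 = A + 1, so A = 168.
Conserve atomic number: 1 + 70 = Z + 1, so Z = 70.
Z = 70 is ytterbium, so the species is ytterbium-168.

Yb-168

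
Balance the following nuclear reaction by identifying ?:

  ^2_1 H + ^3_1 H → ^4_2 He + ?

Conserve mass number: 2 + 3 = 4 + A, so A = 1.
Conserve atomic number: 1 + 1 = 2 + Z, so Z = 0.
A = 1 and Z = 0 is ^1_0 n — a neutron.

neutron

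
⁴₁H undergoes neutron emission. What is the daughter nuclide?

H-3

Neutron emission: mass number changes by -1, atomic number by +0.
A: 4 − 1 = 3; Z: 1 = 1.
Z = 1 is hydrogen, so the daughter is ³₁H.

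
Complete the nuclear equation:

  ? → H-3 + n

Conserve mass number: A = 3 + 1, so A = 4.
Conserve atomic number: Z = 1 + 0, so Z = 1.
Z = 1 is hydrogen, so the species is H-4.

H-4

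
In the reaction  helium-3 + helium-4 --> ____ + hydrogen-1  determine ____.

Conserve mass number: 3 + 4 = A + 1, so A = 6.
Conserve atomic number: 2 + 2 = Z + 1, so Z = 3.
Z = 3 is lithium, so the species is lithium-6.

Li-6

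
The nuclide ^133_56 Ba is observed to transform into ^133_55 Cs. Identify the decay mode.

ΔA = 133 − 133 = 0; ΔZ = 55 − 56 = -1.
A is unchanged and Z drops by 1 — a proton has become a neutron (β⁺ emission or electron capture).

beta-plus decay or electron capture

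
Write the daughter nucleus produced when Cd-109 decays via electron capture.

Ag-109

Electron capture: mass number changes by +0, atomic number by -1.
A: 109 = 109; Z: 48 − 1 = 47.
Z = 47 is silver, so the daughter is Ag-109.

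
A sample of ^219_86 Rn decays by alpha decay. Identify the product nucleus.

Po-215

Alpha decay: mass number changes by -4, atomic number by -2.
A: 219 − 4 = 215; Z: 86 − 2 = 84.
Z = 84 is polonium, so the daughter is ^215_84 Po.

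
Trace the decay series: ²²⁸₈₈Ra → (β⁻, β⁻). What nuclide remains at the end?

Th-228

Start: (A, Z) = (228, 88).
After β⁻: (228, 89).
After β⁻: (228, 90).
Z = 90 is thorium.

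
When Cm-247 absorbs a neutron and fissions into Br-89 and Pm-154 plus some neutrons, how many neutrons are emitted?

5

Conserve mass number: 248 = 89 + 154 + k, so k = 248 − 243 = 5.
Check atomic number: 96 = 35 + 61 + 0 = 96. ✓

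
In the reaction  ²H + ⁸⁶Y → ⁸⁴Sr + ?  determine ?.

alpha particle

Conserve mass number: 2 + 86 = 84 + A, so A = 4.
Conserve atomic number: 1 + 39 = 38 + Z, so Z = 2.
A = 4 and Z = 2 is ⁴He — an alpha particle.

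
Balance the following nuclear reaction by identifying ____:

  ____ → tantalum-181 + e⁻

Hf-181

Conserve mass number: A = 181 + 0, so A = 181.
Conserve atomic number: Z = 73 − 1, so Z = 72.
Z = 72 is hafnium, so the species is hafnium-181.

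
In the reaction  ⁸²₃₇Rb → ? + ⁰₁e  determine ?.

Kr-82

Conserve mass number: 82 = A + 0, so A = 82.
Conserve atomic number: 37 = Z + 1, so Z = 36.
Z = 36 is krypton, so the species is ⁸²₃₆Kr.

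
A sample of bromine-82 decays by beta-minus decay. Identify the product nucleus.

Kr-82

Beta-minus decay: mass number changes by +0, atomic number by +1.
A: 82 = 82; Z: 35 + 1 = 36.
Z = 36 is krypton, so the daughter is krypton-82.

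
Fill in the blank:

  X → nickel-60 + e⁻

Co-60

Conserve mass number: A = 60 + 0, so A = 60.
Conserve atomic number: Z = 28 − 1, so Z = 27.
Z = 27 is cobalt, so the species is cobalt-60.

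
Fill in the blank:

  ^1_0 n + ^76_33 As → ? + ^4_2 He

Ga-73

Conserve mass number: 1 + 76 = A + 4, so A = 73.
Conserve atomic number: 0 + 33 = Z + 2, so Z = 31.
Z = 31 is gallium, so the species is ^73_31 Ga.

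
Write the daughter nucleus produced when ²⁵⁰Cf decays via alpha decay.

Cm-246

Alpha decay: mass number changes by -4, atomic number by -2.
A: 250 − 4 = 246; Z: 98 − 2 = 96.
Z = 96 is curium, so the daughter is ²⁴⁶Cm.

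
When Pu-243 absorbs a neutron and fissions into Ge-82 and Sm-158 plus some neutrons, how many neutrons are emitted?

4

Conserve mass number: 244 = 82 + 158 + k, so k = 244 − 240 = 4.
Check atomic number: 94 = 32 + 62 + 0 = 94. ✓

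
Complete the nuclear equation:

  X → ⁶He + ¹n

He-7

Conserve mass number: A = 6 + 1, so A = 7.
Conserve atomic number: Z = 2 + 0, so Z = 2.
Z = 2 is helium, so the species is ⁷He.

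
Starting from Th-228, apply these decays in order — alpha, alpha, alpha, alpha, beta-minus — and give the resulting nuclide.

Start: (A, Z) = (228, 90).
After α: (224, 88).
After α: (220, 86).
After α: (216, 84).
After α: (212, 82).
After β⁻: (212, 83).
Z = 83 is bismuth.

Bi-212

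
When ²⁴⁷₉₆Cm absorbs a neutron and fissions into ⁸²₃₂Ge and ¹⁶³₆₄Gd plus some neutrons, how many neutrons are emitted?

3

Conserve mass number: 248 = 82 + 163 + k, so k = 248 − 245 = 3.
Check atomic number: 96 = 32 + 64 + 0 = 96. ✓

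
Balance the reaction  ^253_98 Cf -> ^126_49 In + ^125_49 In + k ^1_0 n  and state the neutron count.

Conserve mass number: 253 = 126 + 125 + k, so k = 253 − 251 = 2.
Check atomic number: 98 = 49 + 49 + 0 = 98. ✓

2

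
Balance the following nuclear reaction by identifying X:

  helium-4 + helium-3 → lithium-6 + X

Conserve mass number: 4 + 3 = 6 + A, so A = 1.
Conserve atomic number: 2 + 2 = 3 + Z, so Z = 1.
A = 1 and Z = 1 is hydrogen-1 — a proton.

proton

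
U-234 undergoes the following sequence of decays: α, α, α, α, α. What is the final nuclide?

Pb-214

Start: (A, Z) = (234, 92).
After α: (230, 90).
After α: (226, 88).
After α: (222, 86).
After α: (218, 84).
After α: (214, 82).
Z = 82 is lead.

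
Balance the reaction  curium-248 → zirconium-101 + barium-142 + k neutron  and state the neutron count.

Conserve mass number: 248 = 101 + 142 + k, so k = 248 − 243 = 5.
Check atomic number: 96 = 40 + 56 + 0 = 96. ✓

5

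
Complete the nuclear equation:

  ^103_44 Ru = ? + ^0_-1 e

Conserve mass number: 103 = A + 0, so A = 103.
Conserve atomic number: 44 = Z − 1, so Z = 45.
Z = 45 is rhodium, so the species is ^103_45 Rh.

Rh-103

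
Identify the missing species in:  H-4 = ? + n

Conserve mass number: 4 = A + 1, so A = 3.
Conserve atomic number: 1 = Z + 0, so Z = 1.
A = 3 and Z = 1 is H-3 — a triton.

H-3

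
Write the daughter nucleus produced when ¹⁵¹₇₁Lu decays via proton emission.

Proton emission: mass number changes by -1, atomic number by -1.
A: 151 − 1 = 150; Z: 71 − 1 = 70.
Z = 70 is ytterbium, so the daughter is ¹⁵⁰₇₀Yb.

Yb-150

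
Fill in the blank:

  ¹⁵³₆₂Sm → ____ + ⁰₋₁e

Eu-153

Conserve mass number: 153 = A + 0, so A = 153.
Conserve atomic number: 62 = Z − 1, so Z = 63.
Z = 63 is europium, so the species is ¹⁵³₆₃Eu.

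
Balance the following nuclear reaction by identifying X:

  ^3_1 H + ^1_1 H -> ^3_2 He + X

neutron

Conserve mass number: 3 + 1 = 3 + A, so A = 1.
Conserve atomic number: 1 + 1 = 2 + Z, so Z = 0.
A = 1 and Z = 0 is ^1_0 n — a neutron.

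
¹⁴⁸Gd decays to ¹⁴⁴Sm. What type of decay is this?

alpha decay

ΔA = 144 − 148 = -4; ΔZ = 62 − 64 = -2.
A drops by 4 and Z drops by 2 — the signature of alpha emission.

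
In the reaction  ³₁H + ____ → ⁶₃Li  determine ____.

Conserve mass number: 3 + A = 6, so A = 3.
Conserve atomic number: 1 + Z = 3, so Z = 2.
Z = 2 is helium, so the species is ³₂He.

He-3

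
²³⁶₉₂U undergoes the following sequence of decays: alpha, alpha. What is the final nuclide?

Start: (A, Z) = (236, 92).
After α: (232, 90).
After α: (228, 88).
Z = 88 is radium.

Ra-228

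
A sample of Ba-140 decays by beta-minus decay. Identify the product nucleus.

Beta-minus decay: mass number changes by +0, atomic number by +1.
A: 140 = 140; Z: 56 + 1 = 57.
Z = 57 is lanthanum, so the daughter is La-140.

La-140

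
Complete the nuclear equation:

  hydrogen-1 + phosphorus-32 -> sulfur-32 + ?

neutron

Conserve mass number: 1 + 32 = 32 + A, so A = 1.
Conserve atomic number: 1 + 15 = 16 + Z, so Z = 0.
A = 1 and Z = 0 is neutron — a neutron.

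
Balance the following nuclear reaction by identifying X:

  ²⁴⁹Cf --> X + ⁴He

Conserve mass number: 249 = A + 4, so A = 245.
Conserve atomic number: 98 = Z + 2, so Z = 96.
Z = 96 is curium, so the species is ²⁴⁵Cm.

Cm-245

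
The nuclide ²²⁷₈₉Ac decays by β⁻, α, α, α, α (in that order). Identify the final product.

Start: (A, Z) = (227, 89).
After β⁻: (227, 90).
After α: (223, 88).
After α: (219, 86).
After α: (215, 84).
After α: (211, 82).
Z = 82 is lead.

Pb-211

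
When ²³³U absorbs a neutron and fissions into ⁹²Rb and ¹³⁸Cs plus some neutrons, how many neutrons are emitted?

4

Conserve mass number: 234 = 92 + 138 + k, so k = 234 − 230 = 4.
Check atomic number: 92 = 37 + 55 + 0 = 92. ✓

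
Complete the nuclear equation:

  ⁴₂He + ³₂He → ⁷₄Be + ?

gamma ray

Conserve mass number: 4 + 3 = 7 + A, so A = 0.
Conserve atomic number: 2 + 2 = 4 + Z, so Z = 0.
A = 0 and Z = 0 is ⁰₀γ — a gamma ray.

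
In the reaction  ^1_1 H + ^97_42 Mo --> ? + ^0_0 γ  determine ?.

Tc-98

Conserve mass number: 1 + 97 = A + 0, so A = 98.
Conserve atomic number: 1 + 42 = Z + 0, so Z = 43.
Z = 43 is technetium, so the species is ^98_43 Tc.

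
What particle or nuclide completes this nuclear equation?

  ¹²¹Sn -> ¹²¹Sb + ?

Conserve mass number: 121 = 121 + A, so A = 0.
Conserve atomic number: 50 = 51 + Z, so Z = -1.
A = 0 and Z = -1 is e⁻ — a beta-minus particle.

beta-minus particle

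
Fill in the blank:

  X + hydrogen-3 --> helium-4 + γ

Conserve mass number: A + 3 = 4 + 0, so A = 1.
Conserve atomic number: Z + 1 = 2 + 0, so Z = 1.
A = 1 and Z = 1 is hydrogen-1 — a proton.

proton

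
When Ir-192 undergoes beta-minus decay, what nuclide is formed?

Pt-192

Beta-minus decay: mass number changes by +0, atomic number by +1.
A: 192 = 192; Z: 77 + 1 = 78.
Z = 78 is platinum, so the daughter is Pt-192.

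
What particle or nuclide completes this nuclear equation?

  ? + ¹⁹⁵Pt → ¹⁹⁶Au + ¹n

deuteron

Conserve mass number: A + 195 = 196 + 1, so A = 2.
Conserve atomic number: Z + 78 = 79 + 0, so Z = 1.
A = 2 and Z = 1 is ²H — a deuteron.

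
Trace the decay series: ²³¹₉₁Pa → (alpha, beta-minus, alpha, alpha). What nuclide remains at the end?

Start: (A, Z) = (231, 91).
After α: (227, 89).
After β⁻: (227, 90).
After α: (223, 88).
After α: (219, 86).
Z = 86 is radon.

Rn-219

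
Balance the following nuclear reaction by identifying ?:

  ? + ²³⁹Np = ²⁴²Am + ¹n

alpha particle

Conserve mass number: A + 239 = 242 + 1, so A = 4.
Conserve atomic number: Z + 93 = 95 + 0, so Z = 2.
A = 4 and Z = 2 is ⁴He — an alpha particle.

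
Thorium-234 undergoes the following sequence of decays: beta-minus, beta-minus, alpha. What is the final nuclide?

Th-230

Start: (A, Z) = (234, 90).
After β⁻: (234, 91).
After β⁻: (234, 92).
After α: (230, 90).
Z = 90 is thorium.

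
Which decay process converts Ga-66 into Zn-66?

ΔA = 66 − 66 = 0; ΔZ = 30 − 31 = -1.
A is unchanged and Z drops by 1 — a proton has become a neutron (β⁺ emission or electron capture).

beta-plus decay or electron capture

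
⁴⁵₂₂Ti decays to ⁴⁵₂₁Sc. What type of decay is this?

beta-plus decay or electron capture

ΔA = 45 − 45 = 0; ΔZ = 21 − 22 = -1.
A is unchanged and Z drops by 1 — a proton has become a neutron (β⁺ emission or electron capture).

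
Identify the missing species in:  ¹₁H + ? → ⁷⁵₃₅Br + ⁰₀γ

Conserve mass number: 1 + A = 75 + 0, so A = 74.
Conserve atomic number: 1 + Z = 35 + 0, so Z = 34.
Z = 34 is selenium, so the species is ⁷⁴₃₄Se.

Se-74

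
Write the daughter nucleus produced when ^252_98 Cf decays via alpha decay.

Alpha decay: mass number changes by -4, atomic number by -2.
A: 252 − 4 = 248; Z: 98 − 2 = 96.
Z = 96 is curium, so the daughter is ^248_96 Cm.

Cm-248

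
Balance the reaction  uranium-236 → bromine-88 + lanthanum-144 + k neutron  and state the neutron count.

4

Conserve mass number: 236 = 88 + 144 + k, so k = 236 − 232 = 4.
Check atomic number: 92 = 35 + 57 + 0 = 92. ✓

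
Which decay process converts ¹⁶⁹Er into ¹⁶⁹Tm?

ΔA = 169 − 169 = 0; ΔZ = 69 − 68 = +1.
A is unchanged and Z rises by 1 — a neutron has become a proton (β⁻ decay).

beta-minus decay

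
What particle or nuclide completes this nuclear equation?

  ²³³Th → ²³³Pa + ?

beta-minus particle

Conserve mass number: 233 = 233 + A, so A = 0.
Conserve atomic number: 90 = 91 + Z, so Z = -1.
A = 0 and Z = -1 is e⁻ — a beta-minus particle.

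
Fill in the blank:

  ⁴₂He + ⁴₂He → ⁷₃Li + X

proton

Conserve mass number: 4 + 4 = 7 + A, so A = 1.
Conserve atomic number: 2 + 2 = 3 + Z, so Z = 1.
A = 1 and Z = 1 is ¹₁H — a proton.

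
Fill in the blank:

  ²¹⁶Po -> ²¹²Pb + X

alpha particle

Conserve mass number: 216 = 212 + A, so A = 4.
Conserve atomic number: 84 = 82 + Z, so Z = 2.
A = 4 and Z = 2 is ⁴He — an alpha particle.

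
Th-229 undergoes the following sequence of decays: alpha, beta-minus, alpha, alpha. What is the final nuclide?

Start: (A, Z) = (229, 90).
After α: (225, 88).
After β⁻: (225, 89).
After α: (221, 87).
After α: (217, 85).
Z = 85 is astatine.

At-217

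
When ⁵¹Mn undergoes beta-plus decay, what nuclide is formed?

Cr-51

Beta-plus decay: mass number changes by +0, atomic number by -1.
A: 51 = 51; Z: 25 − 1 = 24.
Z = 24 is chromium, so the daughter is ⁵¹Cr.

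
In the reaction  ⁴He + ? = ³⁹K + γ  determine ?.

Conserve mass number: 4 + A = 39 + 0, so A = 35.
Conserve atomic number: 2 + Z = 19 + 0, so Z = 17.
Z = 17 is chlorine, so the species is ³⁵Cl.

Cl-35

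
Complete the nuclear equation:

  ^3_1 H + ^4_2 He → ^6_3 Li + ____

Conserve mass number: 3 + 4 = 6 + A, so A = 1.
Conserve atomic number: 1 + 2 = 3 + Z, so Z = 0.
A = 1 and Z = 0 is ^1_0 n — a neutron.

neutron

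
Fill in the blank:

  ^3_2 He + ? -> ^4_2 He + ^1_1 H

deuteron

Conserve mass number: 3 + A = 4 + 1, so A = 2.
Conserve atomic number: 2 + Z = 2 + 1, so Z = 1.
A = 2 and Z = 1 is ^2_1 H — a deuteron.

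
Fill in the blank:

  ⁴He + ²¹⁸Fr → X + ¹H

Ra-221

Conserve mass number: 4 + 218 = A + 1, so A = 221.
Conserve atomic number: 2 + 87 = Z + 1, so Z = 88.
Z = 88 is radium, so the species is ²²¹Ra.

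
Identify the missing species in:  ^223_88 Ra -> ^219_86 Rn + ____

Conserve mass number: 223 = 219 + A, so A = 4.
Conserve atomic number: 88 = 86 + Z, so Z = 2.
A = 4 and Z = 2 is ^4_2 He — an alpha particle.

alpha particle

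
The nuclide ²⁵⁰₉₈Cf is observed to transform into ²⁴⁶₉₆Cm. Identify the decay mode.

ΔA = 246 − 250 = -4; ΔZ = 96 − 98 = -2.
A drops by 4 and Z drops by 2 — the signature of alpha emission.

alpha decay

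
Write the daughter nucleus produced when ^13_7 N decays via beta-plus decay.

Beta-plus decay: mass number changes by +0, atomic number by -1.
A: 13 = 13; Z: 7 − 1 = 6.
Z = 6 is carbon, so the daughter is ^13_6 C.

C-13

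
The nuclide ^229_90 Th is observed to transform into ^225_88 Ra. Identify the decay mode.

alpha decay

ΔA = 225 − 229 = -4; ΔZ = 88 − 90 = -2.
A drops by 4 and Z drops by 2 — the signature of alpha emission.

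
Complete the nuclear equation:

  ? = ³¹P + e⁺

S-31

Conserve mass number: A = 31 + 0, so A = 31.
Conserve atomic number: Z = 15 + 1, so Z = 16.
Z = 16 is sulfur, so the species is ³¹S.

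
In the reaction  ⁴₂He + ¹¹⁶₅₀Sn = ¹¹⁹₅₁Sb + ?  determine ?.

Conserve mass number: 4 + 116 = 119 + A, so A = 1.
Conserve atomic number: 2 + 50 = 51 + Z, so Z = 1.
A = 1 and Z = 1 is ¹₁H — a proton.

proton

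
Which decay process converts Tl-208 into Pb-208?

beta-minus decay

ΔA = 208 − 208 = 0; ΔZ = 82 − 81 = +1.
A is unchanged and Z rises by 1 — a neutron has become a proton (β⁻ decay).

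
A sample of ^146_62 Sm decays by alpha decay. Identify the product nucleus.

Alpha decay: mass number changes by -4, atomic number by -2.
A: 146 − 4 = 142; Z: 62 − 2 = 60.
Z = 60 is neodymium, so the daughter is ^142_60 Nd.

Nd-142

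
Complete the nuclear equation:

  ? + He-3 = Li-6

triton

Conserve mass number: A + 3 = 6, so A = 3.
Conserve atomic number: Z + 2 = 3, so Z = 1.
A = 3 and Z = 1 is H-3 — a triton.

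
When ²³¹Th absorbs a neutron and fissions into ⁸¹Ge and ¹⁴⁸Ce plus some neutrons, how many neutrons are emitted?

3

Conserve mass number: 232 = 81 + 148 + k, so k = 232 − 229 = 3.
Check atomic number: 90 = 32 + 58 + 0 = 90. ✓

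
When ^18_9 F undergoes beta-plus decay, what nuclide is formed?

Beta-plus decay: mass number changes by +0, atomic number by -1.
A: 18 = 18; Z: 9 − 1 = 8.
Z = 8 is oxygen, so the daughter is ^18_8 O.

O-18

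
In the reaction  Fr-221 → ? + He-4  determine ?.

Conserve mass number: 221 = A + 4, so A = 217.
Conserve atomic number: 87 = Z + 2, so Z = 85.
Z = 85 is astatine, so the species is At-217.

At-217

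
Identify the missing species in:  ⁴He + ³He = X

Conserve mass number: 4 + 3 = A, so A = 7.
Conserve atomic number: 2 + 2 = Z, so Z = 4.
Z = 4 is beryllium, so the species is ⁷Be.

Be-7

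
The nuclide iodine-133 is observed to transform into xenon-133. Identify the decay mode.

ΔA = 133 − 133 = 0; ΔZ = 54 − 53 = +1.
A is unchanged and Z rises by 1 — a neutron has become a proton (β⁻ decay).

beta-minus decay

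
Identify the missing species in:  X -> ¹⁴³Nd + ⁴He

Sm-147

Conserve mass number: A = 143 + 4, so A = 147.
Conserve atomic number: Z = 60 + 2, so Z = 62.
Z = 62 is samarium, so the species is ¹⁴⁷Sm.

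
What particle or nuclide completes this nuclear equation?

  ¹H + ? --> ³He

Conserve mass number: 1 + A = 3, so A = 2.
Conserve atomic number: 1 + Z = 2, so Z = 1.
A = 2 and Z = 1 is ²H — a deuteron.

deuteron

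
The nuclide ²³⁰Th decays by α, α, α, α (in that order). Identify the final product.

Start: (A, Z) = (230, 90).
After α: (226, 88).
After α: (222, 86).
After α: (218, 84).
After α: (214, 82).
Z = 82 is lead.

Pb-214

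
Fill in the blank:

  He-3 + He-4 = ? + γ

Conserve mass number: 3 + 4 = A + 0, so A = 7.
Conserve atomic number: 2 + 2 = Z + 0, so Z = 4.
Z = 4 is beryllium, so the species is Be-7.

Be-7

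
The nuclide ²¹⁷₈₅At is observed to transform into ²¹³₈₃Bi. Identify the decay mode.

ΔA = 213 − 217 = -4; ΔZ = 83 − 85 = -2.
A drops by 4 and Z drops by 2 — the signature of alpha emission.

alpha decay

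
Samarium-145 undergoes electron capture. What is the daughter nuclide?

Pm-145

Electron capture: mass number changes by +0, atomic number by -1.
A: 145 = 145; Z: 62 − 1 = 61.
Z = 61 is promethium, so the daughter is promethium-145.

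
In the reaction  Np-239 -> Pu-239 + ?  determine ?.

Conserve mass number: 239 = 239 + A, so A = 0.
Conserve atomic number: 93 = 94 + Z, so Z = -1.
A = 0 and Z = -1 is e⁻ — a beta-minus particle.

beta-minus particle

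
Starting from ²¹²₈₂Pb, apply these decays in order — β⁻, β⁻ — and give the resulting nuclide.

Po-212

Start: (A, Z) = (212, 82).
After β⁻: (212, 83).
After β⁻: (212, 84).
Z = 84 is polonium.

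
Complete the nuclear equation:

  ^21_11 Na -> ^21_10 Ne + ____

Conserve mass number: 21 = 21 + A, so A = 0.
Conserve atomic number: 11 = 10 + Z, so Z = 1.
A = 0 and Z = 1 is ^0_1 e — a positron.

positron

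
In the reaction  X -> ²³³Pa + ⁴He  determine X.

Np-237

Conserve mass number: A = 233 + 4, so A = 237.
Conserve atomic number: Z = 91 + 2, so Z = 93.
Z = 93 is neptunium, so the species is ²³⁷Np.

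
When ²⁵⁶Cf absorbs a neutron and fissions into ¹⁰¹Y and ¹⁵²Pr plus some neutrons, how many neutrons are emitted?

Conserve mass number: 257 = 101 + 152 + k, so k = 257 − 253 = 4.
Check atomic number: 98 = 39 + 59 + 0 = 98. ✓

4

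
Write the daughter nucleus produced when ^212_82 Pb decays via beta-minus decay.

Beta-minus decay: mass number changes by +0, atomic number by +1.
A: 212 = 212; Z: 82 + 1 = 83.
Z = 83 is bismuth, so the daughter is ^212_83 Bi.

Bi-212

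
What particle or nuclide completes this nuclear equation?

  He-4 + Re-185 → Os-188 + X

Conserve mass number: 4 + 185 = 188 + A, so A = 1.
Conserve atomic number: 2 + 75 = 76 + Z, so Z = 1.
A = 1 and Z = 1 is H-1 — a proton.

proton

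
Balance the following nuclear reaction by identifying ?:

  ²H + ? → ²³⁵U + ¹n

Pa-234

Conserve mass number: 2 + A = 235 + 1, so A = 234.
Conserve atomic number: 1 + Z = 92 + 0, so Z = 91.
Z = 91 is protactinium, so the species is ²³⁴Pa.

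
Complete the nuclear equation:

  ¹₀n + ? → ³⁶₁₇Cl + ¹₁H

Conserve mass number: 1 + A = 36 + 1, so A = 36.
Conserve atomic number: 0 + Z = 17 + 1, so Z = 18.
Z = 18 is argon, so the species is ³⁶₁₈Ar.

Ar-36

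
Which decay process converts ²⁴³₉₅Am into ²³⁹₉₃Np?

alpha decay

ΔA = 239 − 243 = -4; ΔZ = 93 − 95 = -2.
A drops by 4 and Z drops by 2 — the signature of alpha emission.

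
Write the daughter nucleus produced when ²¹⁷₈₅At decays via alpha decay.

Alpha decay: mass number changes by -4, atomic number by -2.
A: 217 − 4 = 213; Z: 85 − 2 = 83.
Z = 83 is bismuth, so the daughter is ²¹³₈₃Bi.

Bi-213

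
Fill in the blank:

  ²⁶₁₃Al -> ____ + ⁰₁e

Conserve mass number: 26 = A + 0, so A = 26.
Conserve atomic number: 13 = Z + 1, so Z = 12.
Z = 12 is magnesium, so the species is ²⁶₁₂Mg.

Mg-26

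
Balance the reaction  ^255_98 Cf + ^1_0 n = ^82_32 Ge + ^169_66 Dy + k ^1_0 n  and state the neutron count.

Conserve mass number: 256 = 82 + 169 + k, so k = 256 − 251 = 5.
Check atomic number: 98 = 32 + 66 + 0 = 98. ✓

5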